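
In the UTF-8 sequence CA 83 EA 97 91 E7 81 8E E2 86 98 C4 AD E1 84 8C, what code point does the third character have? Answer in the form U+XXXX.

U+704E

Offset 0: leading byte 0xCA = 11001010 → 2-byte char #1 = CA 83.
Offset 2: leading byte 0xEA = 11101010 → 3-byte char #2 = EA 97 91.
Offset 5: leading byte 0xE7 = 11100111 → 3-byte char #3 = E7 81 8E.
Leading byte 0xE7 = 11100111 matches 1110xxxx → 3-byte sequence.
Byte 1: 0xE7 = 11100111, payload 0111 (4 bits).
Byte 2: 0x81 = 10000001 (10xxxxxx ✓), payload 000001.
Byte 3: 0x8E = 10001110 (10xxxxxx ✓), payload 001110.
Concatenate: 0111000001001110 = 0x704E (16 bits → U+704E).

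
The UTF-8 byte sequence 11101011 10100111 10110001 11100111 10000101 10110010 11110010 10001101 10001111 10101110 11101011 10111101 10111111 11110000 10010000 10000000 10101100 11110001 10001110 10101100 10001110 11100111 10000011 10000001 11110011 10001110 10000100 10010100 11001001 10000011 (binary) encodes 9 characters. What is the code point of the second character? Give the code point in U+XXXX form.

Offset 0: leading byte 0xEB = 11101011 → 3-byte char #1 = EB A7 B1.
Offset 3: leading byte 0xE7 = 11100111 → 3-byte char #2 = E7 85 B2.
Leading byte 0xE7 = 11100111 matches 1110xxxx → 3-byte sequence.
Byte 1: 0xE7 = 11100111, payload 0111 (4 bits).
Byte 2: 0x85 = 10000101 (10xxxxxx ✓), payload 000101.
Byte 3: 0xB2 = 10110010 (10xxxxxx ✓), payload 110010.
Concatenate: 0111000101110010 = 0x7172 (16 bits → U+7172).

U+7172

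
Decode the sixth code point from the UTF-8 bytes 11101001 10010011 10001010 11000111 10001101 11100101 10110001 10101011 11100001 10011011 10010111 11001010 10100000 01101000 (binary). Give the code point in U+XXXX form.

Offset 0: leading byte 0xE9 = 11101001 → 3-byte char #1 = E9 93 8A.
Offset 3: leading byte 0xC7 = 11000111 → 2-byte char #2 = C7 8D.
Offset 5: leading byte 0xE5 = 11100101 → 3-byte char #3 = E5 B1 AB.
Offset 8: leading byte 0xE1 = 11100001 → 3-byte char #4 = E1 9B 97.
Offset 11: leading byte 0xCA = 11001010 → 2-byte char #5 = CA A0.
Offset 13: leading byte 0x68 = 01101000 → 1-byte char #6 = 68.
Leading byte 0x68 = 01101000 matches 0xxxxxxx → 1-byte sequence.
Byte 1: 0x68 = 01101000, payload 1101000 (7 bits).
Concatenate: 1101000 = 0x68 (7 bits → U+0068).

U+0068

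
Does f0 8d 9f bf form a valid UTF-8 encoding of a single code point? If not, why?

invalid (overlong encoding)

Leading byte 0xF0 = 11110000 → 4-byte form.
Continuation bytes all match 10xxxxxx. Payload decodes to 0xD7FF.
But 0xD7FF < 0x10000, the minimum for a 4-byte sequence — this is an overlong encoding.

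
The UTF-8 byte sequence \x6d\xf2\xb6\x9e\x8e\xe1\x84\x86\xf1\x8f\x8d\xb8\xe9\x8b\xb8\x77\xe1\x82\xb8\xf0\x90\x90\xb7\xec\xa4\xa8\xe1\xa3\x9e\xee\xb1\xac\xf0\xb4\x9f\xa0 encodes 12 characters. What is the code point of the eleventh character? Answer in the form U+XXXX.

Offset 0: leading byte 0x6D = 01101101 → 1-byte char #1 = 6D.
Offset 1: leading byte 0xF2 = 11110010 → 4-byte char #2 = F2 B6 9E 8E.
Offset 5: leading byte 0xE1 = 11100001 → 3-byte char #3 = E1 84 86.
Offset 8: leading byte 0xF1 = 11110001 → 4-byte char #4 = F1 8F 8D B8.
Offset 12: leading byte 0xE9 = 11101001 → 3-byte char #5 = E9 8B B8.
Offset 15: leading byte 0x77 = 01110111 → 1-byte char #6 = 77.
Offset 16: leading byte 0xE1 = 11100001 → 3-byte char #7 = E1 82 B8.
Offset 19: leading byte 0xF0 = 11110000 → 4-byte char #8 = F0 90 90 B7.
Offset 23: leading byte 0xEC = 11101100 → 3-byte char #9 = EC A4 A8.
Offset 26: leading byte 0xE1 = 11100001 → 3-byte char #10 = E1 A3 9E.
Offset 29: leading byte 0xEE = 11101110 → 3-byte char #11 = EE B1 AC.
Leading byte 0xEE = 11101110 matches 1110xxxx → 3-byte sequence.
Byte 1: 0xEE = 11101110, payload 1110 (4 bits).
Byte 2: 0xB1 = 10110001 (10xxxxxx ✓), payload 110001.
Byte 3: 0xAC = 10101100 (10xxxxxx ✓), payload 101100.
Concatenate: 1110110001101100 = 0xEC6C (16 bits → U+EC6C).

U+EC6C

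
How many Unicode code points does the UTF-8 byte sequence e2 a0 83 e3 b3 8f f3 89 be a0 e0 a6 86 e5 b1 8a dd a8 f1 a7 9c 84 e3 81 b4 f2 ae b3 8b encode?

9

Byte at offset 0: 0xE2 = 11100010 → 3-byte char (#1). Advance 3.
Byte at offset 3: 0xE3 = 11100011 → 3-byte char (#2). Advance 3.
Byte at offset 6: 0xF3 = 11110011 → 4-byte char (#3). Advance 4.
Byte at offset 10: 0xE0 = 11100000 → 3-byte char (#4). Advance 3.
Byte at offset 13: 0xE5 = 11100101 → 3-byte char (#5). Advance 3.
Byte at offset 16: 0xDD = 11011101 → 2-byte char (#6). Advance 2.
Byte at offset 18: 0xF1 = 11110001 → 4-byte char (#7). Advance 4.
Byte at offset 22: 0xE3 = 11100011 → 3-byte char (#8). Advance 3.
Byte at offset 25: 0xF2 = 11110010 → 4-byte char (#9). Advance 4.
Reached end at offset 29 after 9 code points.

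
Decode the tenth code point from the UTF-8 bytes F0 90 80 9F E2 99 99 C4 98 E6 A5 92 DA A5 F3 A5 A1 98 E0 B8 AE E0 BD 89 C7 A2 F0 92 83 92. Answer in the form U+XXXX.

Offset 0: leading byte 0xF0 = 11110000 → 4-byte char #1 = F0 90 80 9F.
Offset 4: leading byte 0xE2 = 11100010 → 3-byte char #2 = E2 99 99.
Offset 7: leading byte 0xC4 = 11000100 → 2-byte char #3 = C4 98.
Offset 9: leading byte 0xE6 = 11100110 → 3-byte char #4 = E6 A5 92.
Offset 12: leading byte 0xDA = 11011010 → 2-byte char #5 = DA A5.
Offset 14: leading byte 0xF3 = 11110011 → 4-byte char #6 = F3 A5 A1 98.
Offset 18: leading byte 0xE0 = 11100000 → 3-byte char #7 = E0 B8 AE.
Offset 21: leading byte 0xE0 = 11100000 → 3-byte char #8 = E0 BD 89.
Offset 24: leading byte 0xC7 = 11000111 → 2-byte char #9 = C7 A2.
Offset 26: leading byte 0xF0 = 11110000 → 4-byte char #10 = F0 92 83 92.
Leading byte 0xF0 = 11110000 matches 11110xxx → 4-byte sequence.
Byte 1: 0xF0 = 11110000, payload 000 (3 bits).
Byte 2: 0x92 = 10010010 (10xxxxxx ✓), payload 010010.
Byte 3: 0x83 = 10000011 (10xxxxxx ✓), payload 000011.
Byte 4: 0x92 = 10010010 (10xxxxxx ✓), payload 010010.
Concatenate: 000010010000011010010 = 0x120D2 (21 bits → U+120D2).

U+120D2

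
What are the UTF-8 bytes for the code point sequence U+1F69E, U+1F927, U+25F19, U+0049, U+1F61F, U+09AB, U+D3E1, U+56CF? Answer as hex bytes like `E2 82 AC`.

F0 9F 9A 9E F0 9F A4 A7 F0 A5 BC 99 49 F0 9F 98 9F E0 A6 AB ED 8F A1 E5 9B 8F

U+1F69E: 4-byte form → F0 9F 9A 9E.
U+1F927: 4-byte form → F0 9F A4 A7.
U+25F19: 4-byte form → F0 A5 BC 99.
U+0049: 1-byte form → 49.
U+1F61F: 4-byte form → F0 9F 98 9F.
U+09AB: 3-byte form → E0 A6 AB.
U+D3E1: 3-byte form → ED 8F A1.
U+56CF: 3-byte form → E5 9B 8F.
Concatenated (26 bytes): F0 9F 9A 9E F0 9F A4 A7 F0 A5 BC 99 49 F0 9F 98 9F E0 A6 AB ED 8F A1 E5 9B 8F.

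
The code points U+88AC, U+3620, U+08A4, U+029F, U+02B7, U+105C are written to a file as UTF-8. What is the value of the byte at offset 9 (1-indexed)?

0xA4

1-indexed offset 9 is 0-indexed offset 8.
U+88AC → 3-byte form E8 A2 AC at offsets 0–2.
U+3620 → 3-byte form E3 98 A0 at offsets 3–5.
U+08A4 → 3-byte form E0 A2 A4 at offsets 6–8.
Offset 8 falls in char 3's range; it's byte 3 of E0 A2 A4 = 0xA4.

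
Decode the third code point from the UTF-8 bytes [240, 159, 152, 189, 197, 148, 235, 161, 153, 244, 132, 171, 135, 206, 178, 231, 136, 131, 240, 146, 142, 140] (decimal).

Offset 0: leading byte 0xF0 = 11110000 → 4-byte char #1 = F0 9F 98 BD.
Offset 4: leading byte 0xC5 = 11000101 → 2-byte char #2 = C5 94.
Offset 6: leading byte 0xEB = 11101011 → 3-byte char #3 = EB A1 99.
Leading byte 0xEB = 11101011 matches 1110xxxx → 3-byte sequence.
Byte 1: 0xEB = 11101011, payload 1011 (4 bits).
Byte 2: 0xA1 = 10100001 (10xxxxxx ✓), payload 100001.
Byte 3: 0x99 = 10011001 (10xxxxxx ✓), payload 011001.
Concatenate: 1011100001011001 = 0xB859 (16 bits → U+B859).

U+B859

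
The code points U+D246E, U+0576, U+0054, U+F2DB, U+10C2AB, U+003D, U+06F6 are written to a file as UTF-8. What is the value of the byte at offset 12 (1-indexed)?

0x8C

1-indexed offset 12 is 0-indexed offset 11.
U+D246E → 4-byte form F3 92 91 AE at offsets 0–3.
U+0576 → 2-byte form D5 B6 at offsets 4–5.
U+0054 → 1-byte form 54 at offsets 6–6.
U+F2DB → 3-byte form EF 8B 9B at offsets 7–9.
U+10C2AB → 4-byte form F4 8C 8A AB at offsets 10–13.
Offset 11 falls in char 5's range; it's byte 2 of F4 8C 8A AB = 0x8C.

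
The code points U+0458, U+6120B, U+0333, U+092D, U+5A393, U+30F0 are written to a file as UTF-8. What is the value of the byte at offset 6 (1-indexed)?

1-indexed offset 6 is 0-indexed offset 5.
U+0458 → 2-byte form D1 98 at offsets 0–1.
U+6120B → 4-byte form F1 A1 88 8B at offsets 2–5.
Offset 5 falls in char 2's range; it's byte 4 of F1 A1 88 8B = 0x8B.

0x8B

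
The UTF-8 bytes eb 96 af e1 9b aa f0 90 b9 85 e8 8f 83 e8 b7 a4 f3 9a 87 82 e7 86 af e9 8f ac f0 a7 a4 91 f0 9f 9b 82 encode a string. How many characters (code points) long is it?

10

Byte at offset 0: 0xEB = 11101011 → 3-byte char (#1). Advance 3.
Byte at offset 3: 0xE1 = 11100001 → 3-byte char (#2). Advance 3.
Byte at offset 6: 0xF0 = 11110000 → 4-byte char (#3). Advance 4.
Byte at offset 10: 0xE8 = 11101000 → 3-byte char (#4). Advance 3.
Byte at offset 13: 0xE8 = 11101000 → 3-byte char (#5). Advance 3.
Byte at offset 16: 0xF3 = 11110011 → 4-byte char (#6). Advance 4.
Byte at offset 20: 0xE7 = 11100111 → 3-byte char (#7). Advance 3.
Byte at offset 23: 0xE9 = 11101001 → 3-byte char (#8). Advance 3.
Byte at offset 26: 0xF0 = 11110000 → 4-byte char (#9). Advance 4.
Byte at offset 30: 0xF0 = 11110000 → 4-byte char (#10). Advance 4.
Reached end at offset 34 after 10 code points.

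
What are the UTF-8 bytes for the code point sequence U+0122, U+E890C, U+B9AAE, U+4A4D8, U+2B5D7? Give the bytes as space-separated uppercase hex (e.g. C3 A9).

C4 A2 F3 A8 A4 8C F2 B9 AA AE F1 8A 93 98 F0 AB 97 97

U+0122: 2-byte form → C4 A2.
U+E890C: 4-byte form → F3 A8 A4 8C.
U+B9AAE: 4-byte form → F2 B9 AA AE.
U+4A4D8: 4-byte form → F1 8A 93 98.
U+2B5D7: 4-byte form → F0 AB 97 97.
Concatenated (18 bytes): C4 A2 F3 A8 A4 8C F2 B9 AA AE F1 8A 93 98 F0 AB 97 97.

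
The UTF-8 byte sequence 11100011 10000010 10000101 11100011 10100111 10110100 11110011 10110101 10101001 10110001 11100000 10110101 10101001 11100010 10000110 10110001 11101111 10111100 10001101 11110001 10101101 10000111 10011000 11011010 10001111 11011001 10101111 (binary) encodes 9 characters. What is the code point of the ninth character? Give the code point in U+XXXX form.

Offset 0: leading byte 0xE3 = 11100011 → 3-byte char #1 = E3 82 85.
Offset 3: leading byte 0xE3 = 11100011 → 3-byte char #2 = E3 A7 B4.
Offset 6: leading byte 0xF3 = 11110011 → 4-byte char #3 = F3 B5 A9 B1.
Offset 10: leading byte 0xE0 = 11100000 → 3-byte char #4 = E0 B5 A9.
Offset 13: leading byte 0xE2 = 11100010 → 3-byte char #5 = E2 86 B1.
Offset 16: leading byte 0xEF = 11101111 → 3-byte char #6 = EF BC 8D.
Offset 19: leading byte 0xF1 = 11110001 → 4-byte char #7 = F1 AD 87 98.
Offset 23: leading byte 0xDA = 11011010 → 2-byte char #8 = DA 8F.
Offset 25: leading byte 0xD9 = 11011001 → 2-byte char #9 = D9 AF.
Leading byte 0xD9 = 11011001 matches 110xxxxx → 2-byte sequence.
Byte 1: 0xD9 = 11011001, payload 11001 (5 bits).
Byte 2: 0xAF = 10101111 (10xxxxxx ✓), payload 101111.
Concatenate: 11001101111 = 0x66F (11 bits → U+066F).

U+066F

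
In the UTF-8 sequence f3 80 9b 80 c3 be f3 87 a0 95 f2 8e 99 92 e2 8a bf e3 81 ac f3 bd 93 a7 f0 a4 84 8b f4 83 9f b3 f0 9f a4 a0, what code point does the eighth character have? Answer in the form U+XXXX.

Offset 0: leading byte 0xF3 = 11110011 → 4-byte char #1 = F3 80 9B 80.
Offset 4: leading byte 0xC3 = 11000011 → 2-byte char #2 = C3 BE.
Offset 6: leading byte 0xF3 = 11110011 → 4-byte char #3 = F3 87 A0 95.
Offset 10: leading byte 0xF2 = 11110010 → 4-byte char #4 = F2 8E 99 92.
Offset 14: leading byte 0xE2 = 11100010 → 3-byte char #5 = E2 8A BF.
Offset 17: leading byte 0xE3 = 11100011 → 3-byte char #6 = E3 81 AC.
Offset 20: leading byte 0xF3 = 11110011 → 4-byte char #7 = F3 BD 93 A7.
Offset 24: leading byte 0xF0 = 11110000 → 4-byte char #8 = F0 A4 84 8B.
Leading byte 0xF0 = 11110000 matches 11110xxx → 4-byte sequence.
Byte 1: 0xF0 = 11110000, payload 000 (3 bits).
Byte 2: 0xA4 = 10100100 (10xxxxxx ✓), payload 100100.
Byte 3: 0x84 = 10000100 (10xxxxxx ✓), payload 000100.
Byte 4: 0x8B = 10001011 (10xxxxxx ✓), payload 001011.
Concatenate: 000100100000100001011 = 0x2410B (21 bits → U+2410B).

U+2410B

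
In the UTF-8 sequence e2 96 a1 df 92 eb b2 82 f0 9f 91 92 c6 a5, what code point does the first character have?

Offset 0: leading byte 0xE2 = 11100010 → 3-byte char #1 = E2 96 A1.
Leading byte 0xE2 = 11100010 matches 1110xxxx → 3-byte sequence.
Byte 1: 0xE2 = 11100010, payload 0010 (4 bits).
Byte 2: 0x96 = 10010110 (10xxxxxx ✓), payload 010110.
Byte 3: 0xA1 = 10100001 (10xxxxxx ✓), payload 100001.
Concatenate: 0010010110100001 = 0x25A1 (16 bits → U+25A1).

U+25A1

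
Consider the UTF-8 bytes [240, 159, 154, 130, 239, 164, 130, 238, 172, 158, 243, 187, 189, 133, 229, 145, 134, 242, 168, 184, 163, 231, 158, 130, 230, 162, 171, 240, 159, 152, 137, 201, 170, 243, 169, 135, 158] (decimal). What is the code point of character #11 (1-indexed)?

U+E91DE

Offset 0: leading byte 0xF0 = 11110000 → 4-byte char #1 = F0 9F 9A 82.
Offset 4: leading byte 0xEF = 11101111 → 3-byte char #2 = EF A4 82.
Offset 7: leading byte 0xEE = 11101110 → 3-byte char #3 = EE AC 9E.
Offset 10: leading byte 0xF3 = 11110011 → 4-byte char #4 = F3 BB BD 85.
Offset 14: leading byte 0xE5 = 11100101 → 3-byte char #5 = E5 91 86.
Offset 17: leading byte 0xF2 = 11110010 → 4-byte char #6 = F2 A8 B8 A3.
Offset 21: leading byte 0xE7 = 11100111 → 3-byte char #7 = E7 9E 82.
Offset 24: leading byte 0xE6 = 11100110 → 3-byte char #8 = E6 A2 AB.
Offset 27: leading byte 0xF0 = 11110000 → 4-byte char #9 = F0 9F 98 89.
Offset 31: leading byte 0xC9 = 11001001 → 2-byte char #10 = C9 AA.
Offset 33: leading byte 0xF3 = 11110011 → 4-byte char #11 = F3 A9 87 9E.
Leading byte 0xF3 = 11110011 matches 11110xxx → 4-byte sequence.
Byte 1: 0xF3 = 11110011, payload 011 (3 bits).
Byte 2: 0xA9 = 10101001 (10xxxxxx ✓), payload 101001.
Byte 3: 0x87 = 10000111 (10xxxxxx ✓), payload 000111.
Byte 4: 0x9E = 10011110 (10xxxxxx ✓), payload 011110.
Concatenate: 011101001000111011110 = 0xE91DE (21 bits → U+E91DE).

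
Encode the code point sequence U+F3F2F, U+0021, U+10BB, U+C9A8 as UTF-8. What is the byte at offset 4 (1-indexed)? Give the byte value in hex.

1-indexed offset 4 is 0-indexed offset 3.
U+F3F2F → 4-byte form F3 B3 BC AF at offsets 0–3.
Offset 3 falls in char 1's range; it's byte 4 of F3 B3 BC AF = 0xAF.

0xAF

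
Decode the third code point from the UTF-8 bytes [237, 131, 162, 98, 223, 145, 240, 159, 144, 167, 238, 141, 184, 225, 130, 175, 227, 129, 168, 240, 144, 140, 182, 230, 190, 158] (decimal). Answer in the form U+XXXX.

Offset 0: leading byte 0xED = 11101101 → 3-byte char #1 = ED 83 A2.
Offset 3: leading byte 0x62 = 01100010 → 1-byte char #2 = 62.
Offset 4: leading byte 0xDF = 11011111 → 2-byte char #3 = DF 91.
Leading byte 0xDF = 11011111 matches 110xxxxx → 2-byte sequence.
Byte 1: 0xDF = 11011111, payload 11111 (5 bits).
Byte 2: 0x91 = 10010001 (10xxxxxx ✓), payload 010001.
Concatenate: 11111010001 = 0x7D1 (11 bits → U+07D1).

U+07D1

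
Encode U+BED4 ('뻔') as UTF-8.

EB BB 94

U+BED4 = 0xBED4 = 48852 decimal. In range U+0800–U+FFFF → 3-byte form: 1110xxxx 10xxxxxx 10xxxxxx.
Binary (16 bits): 1011111011010100.
Split 4+6+6: 1011 | 111011 | 010100.
Byte 1: 11101011 = 0xEB.
Byte 2: 10111011 = 0xBB.
Byte 3: 10010100 = 0x94.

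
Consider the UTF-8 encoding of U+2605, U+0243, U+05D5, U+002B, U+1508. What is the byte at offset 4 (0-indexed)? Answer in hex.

0x83

U+2605 → 3-byte form E2 98 85 at offsets 0–2.
U+0243 → 2-byte form C9 83 at offsets 3–4.
Offset 4 falls in char 2's range; it's byte 2 of C9 83 = 0x83.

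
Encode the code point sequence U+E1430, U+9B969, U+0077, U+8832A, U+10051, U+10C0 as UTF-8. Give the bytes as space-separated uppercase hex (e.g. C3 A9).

F3 A1 90 B0 F2 9B A5 A9 77 F2 88 8C AA F0 90 81 91 E1 83 80

U+E1430: 4-byte form → F3 A1 90 B0.
U+9B969: 4-byte form → F2 9B A5 A9.
U+0077: 1-byte form → 77.
U+8832A: 4-byte form → F2 88 8C AA.
U+10051: 4-byte form → F0 90 81 91.
U+10C0: 3-byte form → E1 83 80.
Concatenated (20 bytes): F3 A1 90 B0 F2 9B A5 A9 77 F2 88 8C AA F0 90 81 91 E1 83 80.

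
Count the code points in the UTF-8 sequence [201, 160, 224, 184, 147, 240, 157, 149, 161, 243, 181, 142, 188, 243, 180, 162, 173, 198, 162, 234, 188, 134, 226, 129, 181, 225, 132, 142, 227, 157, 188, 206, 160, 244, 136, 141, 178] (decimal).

Byte at offset 0: 0xC9 = 11001001 → 2-byte char (#1). Advance 2.
Byte at offset 2: 0xE0 = 11100000 → 3-byte char (#2). Advance 3.
Byte at offset 5: 0xF0 = 11110000 → 4-byte char (#3). Advance 4.
Byte at offset 9: 0xF3 = 11110011 → 4-byte char (#4). Advance 4.
Byte at offset 13: 0xF3 = 11110011 → 4-byte char (#5). Advance 4.
Byte at offset 17: 0xC6 = 11000110 → 2-byte char (#6). Advance 2.
Byte at offset 19: 0xEA = 11101010 → 3-byte char (#7). Advance 3.
Byte at offset 22: 0xE2 = 11100010 → 3-byte char (#8). Advance 3.
Byte at offset 25: 0xE1 = 11100001 → 3-byte char (#9). Advance 3.
Byte at offset 28: 0xE3 = 11100011 → 3-byte char (#10). Advance 3.
Byte at offset 31: 0xCE = 11001110 → 2-byte char (#11). Advance 2.
Byte at offset 33: 0xF4 = 11110100 → 4-byte char (#12). Advance 4.
Reached end at offset 37 after 12 code points.

12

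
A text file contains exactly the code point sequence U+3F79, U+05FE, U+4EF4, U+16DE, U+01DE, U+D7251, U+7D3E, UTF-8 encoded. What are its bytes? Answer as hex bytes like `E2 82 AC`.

E3 BD B9 D7 BE E4 BB B4 E1 9B 9E C7 9E F3 97 89 91 E7 B4 BE

U+3F79: 3-byte form → E3 BD B9.
U+05FE: 2-byte form → D7 BE.
U+4EF4: 3-byte form → E4 BB B4.
U+16DE: 3-byte form → E1 9B 9E.
U+01DE: 2-byte form → C7 9E.
U+D7251: 4-byte form → F3 97 89 91.
U+7D3E: 3-byte form → E7 B4 BE.
Concatenated (20 bytes): E3 BD B9 D7 BE E4 BB B4 E1 9B 9E C7 9E F3 97 89 91 E7 B4 BE.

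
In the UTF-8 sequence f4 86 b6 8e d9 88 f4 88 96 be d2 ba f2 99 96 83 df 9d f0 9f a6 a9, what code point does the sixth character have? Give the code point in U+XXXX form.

Offset 0: leading byte 0xF4 = 11110100 → 4-byte char #1 = F4 86 B6 8E.
Offset 4: leading byte 0xD9 = 11011001 → 2-byte char #2 = D9 88.
Offset 6: leading byte 0xF4 = 11110100 → 4-byte char #3 = F4 88 96 BE.
Offset 10: leading byte 0xD2 = 11010010 → 2-byte char #4 = D2 BA.
Offset 12: leading byte 0xF2 = 11110010 → 4-byte char #5 = F2 99 96 83.
Offset 16: leading byte 0xDF = 11011111 → 2-byte char #6 = DF 9D.
Leading byte 0xDF = 11011111 matches 110xxxxx → 2-byte sequence.
Byte 1: 0xDF = 11011111, payload 11111 (5 bits).
Byte 2: 0x9D = 10011101 (10xxxxxx ✓), payload 011101.
Concatenate: 11111011101 = 0x7DD (11 bits → U+07DD).

U+07DD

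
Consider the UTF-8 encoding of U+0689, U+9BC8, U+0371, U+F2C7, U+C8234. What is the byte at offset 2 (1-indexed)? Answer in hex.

0x89

1-indexed offset 2 is 0-indexed offset 1.
U+0689 → 2-byte form DA 89 at offsets 0–1.
Offset 1 falls in char 1's range; it's byte 2 of DA 89 = 0x89.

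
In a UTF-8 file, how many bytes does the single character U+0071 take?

1

U+0071 = 0x71. UTF-8 uses 1 byte below 0x80, 2 below 0x800, 3 below 0x10000, 4 up to 0x10FFFF. 0x71 is in U+0000–U+007F → 1 byte.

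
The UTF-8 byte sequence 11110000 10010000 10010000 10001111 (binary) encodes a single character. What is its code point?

U+1040F

Leading byte 0xF0 = 11110000 matches 11110xxx → 4-byte sequence.
Byte 1: 0xF0 = 11110000, payload 000 (3 bits).
Byte 2: 0x90 = 10010000 (10xxxxxx ✓), payload 010000.
Byte 3: 0x90 = 10010000 (10xxxxxx ✓), payload 010000.
Byte 4: 0x8F = 10001111 (10xxxxxx ✓), payload 001111.
Concatenate: 000010000010000001111 = 0x1040F (21 bits → U+1040F).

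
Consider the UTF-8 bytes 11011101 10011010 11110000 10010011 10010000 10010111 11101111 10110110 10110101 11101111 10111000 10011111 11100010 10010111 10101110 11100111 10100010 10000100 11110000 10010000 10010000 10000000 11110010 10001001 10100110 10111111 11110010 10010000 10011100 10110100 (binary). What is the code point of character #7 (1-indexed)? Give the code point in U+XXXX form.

Offset 0: leading byte 0xDD = 11011101 → 2-byte char #1 = DD 9A.
Offset 2: leading byte 0xF0 = 11110000 → 4-byte char #2 = F0 93 90 97.
Offset 6: leading byte 0xEF = 11101111 → 3-byte char #3 = EF B6 B5.
Offset 9: leading byte 0xEF = 11101111 → 3-byte char #4 = EF B8 9F.
Offset 12: leading byte 0xE2 = 11100010 → 3-byte char #5 = E2 97 AE.
Offset 15: leading byte 0xE7 = 11100111 → 3-byte char #6 = E7 A2 84.
Offset 18: leading byte 0xF0 = 11110000 → 4-byte char #7 = F0 90 90 80.
Leading byte 0xF0 = 11110000 matches 11110xxx → 4-byte sequence.
Byte 1: 0xF0 = 11110000, payload 000 (3 bits).
Byte 2: 0x90 = 10010000 (10xxxxxx ✓), payload 010000.
Byte 3: 0x90 = 10010000 (10xxxxxx ✓), payload 010000.
Byte 4: 0x80 = 10000000 (10xxxxxx ✓), payload 000000.
Concatenate: 000010000010000000000 = 0x10400 (21 bits → U+10400).

U+10400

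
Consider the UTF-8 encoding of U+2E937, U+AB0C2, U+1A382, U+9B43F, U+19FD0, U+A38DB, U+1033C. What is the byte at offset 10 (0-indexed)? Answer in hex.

U+2E937 → 4-byte form F0 AE A4 B7 at offsets 0–3.
U+AB0C2 → 4-byte form F2 AB 83 82 at offsets 4–7.
U+1A382 → 4-byte form F0 9A 8E 82 at offsets 8–11.
Offset 10 falls in char 3's range; it's byte 3 of F0 9A 8E 82 = 0x8E.

0x8E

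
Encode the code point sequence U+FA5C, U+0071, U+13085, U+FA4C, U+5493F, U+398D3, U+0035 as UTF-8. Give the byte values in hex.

U+FA5C: 3-byte form → EF A9 9C.
U+0071: 1-byte form → 71.
U+13085: 4-byte form → F0 93 82 85.
U+FA4C: 3-byte form → EF A9 8C.
U+5493F: 4-byte form → F1 94 A4 BF.
U+398D3: 4-byte form → F0 B9 A3 93.
U+0035: 1-byte form → 35.
Concatenated (20 bytes): EF A9 9C 71 F0 93 82 85 EF A9 8C F1 94 A4 BF F0 B9 A3 93 35.

EF A9 9C 71 F0 93 82 85 EF A9 8C F1 94 A4 BF F0 B9 A3 93 35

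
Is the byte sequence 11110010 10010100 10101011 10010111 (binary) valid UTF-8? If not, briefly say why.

valid

Leading byte 0xF2 = 11110010 → 4-byte form.
Continuation bytes 0x94=10010100, 0xAB=10101011, 0x97=10010111 all match 10xxxxxx.
Decoded value 0x94AD7 is ≥ 0x10000 (shortest form) and not a surrogate.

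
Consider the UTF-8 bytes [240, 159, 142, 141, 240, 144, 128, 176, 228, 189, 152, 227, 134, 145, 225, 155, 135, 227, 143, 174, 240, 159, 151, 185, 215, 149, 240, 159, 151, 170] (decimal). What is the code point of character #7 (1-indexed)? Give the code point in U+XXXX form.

U+1F5F9

Offset 0: leading byte 0xF0 = 11110000 → 4-byte char #1 = F0 9F 8E 8D.
Offset 4: leading byte 0xF0 = 11110000 → 4-byte char #2 = F0 90 80 B0.
Offset 8: leading byte 0xE4 = 11100100 → 3-byte char #3 = E4 BD 98.
Offset 11: leading byte 0xE3 = 11100011 → 3-byte char #4 = E3 86 91.
Offset 14: leading byte 0xE1 = 11100001 → 3-byte char #5 = E1 9B 87.
Offset 17: leading byte 0xE3 = 11100011 → 3-byte char #6 = E3 8F AE.
Offset 20: leading byte 0xF0 = 11110000 → 4-byte char #7 = F0 9F 97 B9.
Leading byte 0xF0 = 11110000 matches 11110xxx → 4-byte sequence.
Byte 1: 0xF0 = 11110000, payload 000 (3 bits).
Byte 2: 0x9F = 10011111 (10xxxxxx ✓), payload 011111.
Byte 3: 0x97 = 10010111 (10xxxxxx ✓), payload 010111.
Byte 4: 0xB9 = 10111001 (10xxxxxx ✓), payload 111001.
Concatenate: 000011111010111111001 = 0x1F5F9 (21 bits → U+1F5F9).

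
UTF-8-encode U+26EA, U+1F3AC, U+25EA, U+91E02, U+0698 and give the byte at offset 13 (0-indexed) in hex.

0x82

U+26EA → 3-byte form E2 9B AA at offsets 0–2.
U+1F3AC → 4-byte form F0 9F 8E AC at offsets 3–6.
U+25EA → 3-byte form E2 97 AA at offsets 7–9.
U+91E02 → 4-byte form F2 91 B8 82 at offsets 10–13.
Offset 13 falls in char 4's range; it's byte 4 of F2 91 B8 82 = 0x82.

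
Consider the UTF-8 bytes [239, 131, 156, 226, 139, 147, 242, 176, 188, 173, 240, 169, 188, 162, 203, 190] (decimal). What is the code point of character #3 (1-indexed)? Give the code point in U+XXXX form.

Offset 0: leading byte 0xEF = 11101111 → 3-byte char #1 = EF 83 9C.
Offset 3: leading byte 0xE2 = 11100010 → 3-byte char #2 = E2 8B 93.
Offset 6: leading byte 0xF2 = 11110010 → 4-byte char #3 = F2 B0 BC AD.
Leading byte 0xF2 = 11110010 matches 11110xxx → 4-byte sequence.
Byte 1: 0xF2 = 11110010, payload 010 (3 bits).
Byte 2: 0xB0 = 10110000 (10xxxxxx ✓), payload 110000.
Byte 3: 0xBC = 10111100 (10xxxxxx ✓), payload 111100.
Byte 4: 0xAD = 10101101 (10xxxxxx ✓), payload 101101.
Concatenate: 010110000111100101101 = 0xB0F2D (21 bits → U+B0F2D).

U+B0F2D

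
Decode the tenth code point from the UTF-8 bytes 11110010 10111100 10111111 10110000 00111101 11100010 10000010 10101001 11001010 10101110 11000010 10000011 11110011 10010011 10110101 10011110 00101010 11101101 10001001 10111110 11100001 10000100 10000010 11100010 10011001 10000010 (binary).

U+2642

Offset 0: leading byte 0xF2 = 11110010 → 4-byte char #1 = F2 BC BF B0.
Offset 4: leading byte 0x3D = 00111101 → 1-byte char #2 = 3D.
Offset 5: leading byte 0xE2 = 11100010 → 3-byte char #3 = E2 82 A9.
Offset 8: leading byte 0xCA = 11001010 → 2-byte char #4 = CA AE.
Offset 10: leading byte 0xC2 = 11000010 → 2-byte char #5 = C2 83.
Offset 12: leading byte 0xF3 = 11110011 → 4-byte char #6 = F3 93 B5 9E.
Offset 16: leading byte 0x2A = 00101010 → 1-byte char #7 = 2A.
Offset 17: leading byte 0xED = 11101101 → 3-byte char #8 = ED 89 BE.
Offset 20: leading byte 0xE1 = 11100001 → 3-byte char #9 = E1 84 82.
Offset 23: leading byte 0xE2 = 11100010 → 3-byte char #10 = E2 99 82.
Leading byte 0xE2 = 11100010 matches 1110xxxx → 3-byte sequence.
Byte 1: 0xE2 = 11100010, payload 0010 (4 bits).
Byte 2: 0x99 = 10011001 (10xxxxxx ✓), payload 011001.
Byte 3: 0x82 = 10000010 (10xxxxxx ✓), payload 000010.
Concatenate: 0010011001000010 = 0x2642 (16 bits → U+2642).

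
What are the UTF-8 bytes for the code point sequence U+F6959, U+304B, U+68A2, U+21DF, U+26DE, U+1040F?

U+F6959: 4-byte form → F3 B6 A5 99.
U+304B: 3-byte form → E3 81 8B.
U+68A2: 3-byte form → E6 A2 A2.
U+21DF: 3-byte form → E2 87 9F.
U+26DE: 3-byte form → E2 9B 9E.
U+1040F: 4-byte form → F0 90 90 8F.
Concatenated (20 bytes): F3 B6 A5 99 E3 81 8B E6 A2 A2 E2 87 9F E2 9B 9E F0 90 90 8F.

F3 B6 A5 99 E3 81 8B E6 A2 A2 E2 87 9F E2 9B 9E F0 90 90 8F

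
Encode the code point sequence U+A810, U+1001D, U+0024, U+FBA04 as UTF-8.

U+A810: 3-byte form → EA A0 90.
U+1001D: 4-byte form → F0 90 80 9D.
U+0024: 1-byte form → 24.
U+FBA04: 4-byte form → F3 BB A8 84.
Concatenated (12 bytes): EA A0 90 F0 90 80 9D 24 F3 BB A8 84.

EA A0 90 F0 90 80 9D 24 F3 BB A8 84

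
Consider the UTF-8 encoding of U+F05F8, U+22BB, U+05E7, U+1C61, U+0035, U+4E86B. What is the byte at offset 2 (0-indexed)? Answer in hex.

U+F05F8 → 4-byte form F3 B0 97 B8 at offsets 0–3.
Offset 2 falls in char 1's range; it's byte 3 of F3 B0 97 B8 = 0x97.

0x97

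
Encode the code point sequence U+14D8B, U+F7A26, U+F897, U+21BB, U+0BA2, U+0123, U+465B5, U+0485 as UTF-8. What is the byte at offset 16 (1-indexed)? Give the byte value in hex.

0xAE

1-indexed offset 16 is 0-indexed offset 15.
U+14D8B → 4-byte form F0 94 B6 8B at offsets 0–3.
U+F7A26 → 4-byte form F3 B7 A8 A6 at offsets 4–7.
U+F897 → 3-byte form EF A2 97 at offsets 8–10.
U+21BB → 3-byte form E2 86 BB at offsets 11–13.
U+0BA2 → 3-byte form E0 AE A2 at offsets 14–16.
Offset 15 falls in char 5's range; it's byte 2 of E0 AE A2 = 0xAE.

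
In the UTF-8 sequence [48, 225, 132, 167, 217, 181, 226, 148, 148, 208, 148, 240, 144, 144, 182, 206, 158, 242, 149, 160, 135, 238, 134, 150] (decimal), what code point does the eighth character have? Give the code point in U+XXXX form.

U+95807

Offset 0: leading byte 0x30 = 00110000 → 1-byte char #1 = 30.
Offset 1: leading byte 0xE1 = 11100001 → 3-byte char #2 = E1 84 A7.
Offset 4: leading byte 0xD9 = 11011001 → 2-byte char #3 = D9 B5.
Offset 6: leading byte 0xE2 = 11100010 → 3-byte char #4 = E2 94 94.
Offset 9: leading byte 0xD0 = 11010000 → 2-byte char #5 = D0 94.
Offset 11: leading byte 0xF0 = 11110000 → 4-byte char #6 = F0 90 90 B6.
Offset 15: leading byte 0xCE = 11001110 → 2-byte char #7 = CE 9E.
Offset 17: leading byte 0xF2 = 11110010 → 4-byte char #8 = F2 95 A0 87.
Leading byte 0xF2 = 11110010 matches 11110xxx → 4-byte sequence.
Byte 1: 0xF2 = 11110010, payload 010 (3 bits).
Byte 2: 0x95 = 10010101 (10xxxxxx ✓), payload 010101.
Byte 3: 0xA0 = 10100000 (10xxxxxx ✓), payload 100000.
Byte 4: 0x87 = 10000111 (10xxxxxx ✓), payload 000111.
Concatenate: 010010101100000000111 = 0x95807 (21 bits → U+95807).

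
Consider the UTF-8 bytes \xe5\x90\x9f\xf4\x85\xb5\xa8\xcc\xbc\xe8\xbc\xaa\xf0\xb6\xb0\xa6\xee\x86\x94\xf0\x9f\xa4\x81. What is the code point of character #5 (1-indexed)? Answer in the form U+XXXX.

U+36C26

Offset 0: leading byte 0xE5 = 11100101 → 3-byte char #1 = E5 90 9F.
Offset 3: leading byte 0xF4 = 11110100 → 4-byte char #2 = F4 85 B5 A8.
Offset 7: leading byte 0xCC = 11001100 → 2-byte char #3 = CC BC.
Offset 9: leading byte 0xE8 = 11101000 → 3-byte char #4 = E8 BC AA.
Offset 12: leading byte 0xF0 = 11110000 → 4-byte char #5 = F0 B6 B0 A6.
Leading byte 0xF0 = 11110000 matches 11110xxx → 4-byte sequence.
Byte 1: 0xF0 = 11110000, payload 000 (3 bits).
Byte 2: 0xB6 = 10110110 (10xxxxxx ✓), payload 110110.
Byte 3: 0xB0 = 10110000 (10xxxxxx ✓), payload 110000.
Byte 4: 0xA6 = 10100110 (10xxxxxx ✓), payload 100110.
Concatenate: 000110110110000100110 = 0x36C26 (21 bits → U+36C26).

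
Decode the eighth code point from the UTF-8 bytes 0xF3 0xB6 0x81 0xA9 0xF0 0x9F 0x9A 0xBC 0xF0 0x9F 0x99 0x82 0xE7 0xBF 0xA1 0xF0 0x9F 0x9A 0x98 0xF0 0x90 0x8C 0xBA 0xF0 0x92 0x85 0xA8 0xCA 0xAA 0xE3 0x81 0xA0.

Offset 0: leading byte 0xF3 = 11110011 → 4-byte char #1 = F3 B6 81 A9.
Offset 4: leading byte 0xF0 = 11110000 → 4-byte char #2 = F0 9F 9A BC.
Offset 8: leading byte 0xF0 = 11110000 → 4-byte char #3 = F0 9F 99 82.
Offset 12: leading byte 0xE7 = 11100111 → 3-byte char #4 = E7 BF A1.
Offset 15: leading byte 0xF0 = 11110000 → 4-byte char #5 = F0 9F 9A 98.
Offset 19: leading byte 0xF0 = 11110000 → 4-byte char #6 = F0 90 8C BA.
Offset 23: leading byte 0xF0 = 11110000 → 4-byte char #7 = F0 92 85 A8.
Offset 27: leading byte 0xCA = 11001010 → 2-byte char #8 = CA AA.
Leading byte 0xCA = 11001010 matches 110xxxxx → 2-byte sequence.
Byte 1: 0xCA = 11001010, payload 01010 (5 bits).
Byte 2: 0xAA = 10101010 (10xxxxxx ✓), payload 101010.
Concatenate: 01010101010 = 0x2AA (11 bits → U+02AA).

U+02AA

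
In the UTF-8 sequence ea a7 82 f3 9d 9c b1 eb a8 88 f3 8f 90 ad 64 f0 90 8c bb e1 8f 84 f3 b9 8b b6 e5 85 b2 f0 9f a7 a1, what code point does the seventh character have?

Offset 0: leading byte 0xEA = 11101010 → 3-byte char #1 = EA A7 82.
Offset 3: leading byte 0xF3 = 11110011 → 4-byte char #2 = F3 9D 9C B1.
Offset 7: leading byte 0xEB = 11101011 → 3-byte char #3 = EB A8 88.
Offset 10: leading byte 0xF3 = 11110011 → 4-byte char #4 = F3 8F 90 AD.
Offset 14: leading byte 0x64 = 01100100 → 1-byte char #5 = 64.
Offset 15: leading byte 0xF0 = 11110000 → 4-byte char #6 = F0 90 8C BB.
Offset 19: leading byte 0xE1 = 11100001 → 3-byte char #7 = E1 8F 84.
Leading byte 0xE1 = 11100001 matches 1110xxxx → 3-byte sequence.
Byte 1: 0xE1 = 11100001, payload 0001 (4 bits).
Byte 2: 0x8F = 10001111 (10xxxxxx ✓), payload 001111.
Byte 3: 0x84 = 10000100 (10xxxxxx ✓), payload 000100.
Concatenate: 0001001111000100 = 0x13C4 (16 bits → U+13C4).

U+13C4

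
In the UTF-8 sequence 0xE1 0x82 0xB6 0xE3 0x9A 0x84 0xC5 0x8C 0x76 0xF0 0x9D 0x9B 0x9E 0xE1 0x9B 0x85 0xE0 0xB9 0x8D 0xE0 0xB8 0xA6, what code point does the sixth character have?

U+16C5

Offset 0: leading byte 0xE1 = 11100001 → 3-byte char #1 = E1 82 B6.
Offset 3: leading byte 0xE3 = 11100011 → 3-byte char #2 = E3 9A 84.
Offset 6: leading byte 0xC5 = 11000101 → 2-byte char #3 = C5 8C.
Offset 8: leading byte 0x76 = 01110110 → 1-byte char #4 = 76.
Offset 9: leading byte 0xF0 = 11110000 → 4-byte char #5 = F0 9D 9B 9E.
Offset 13: leading byte 0xE1 = 11100001 → 3-byte char #6 = E1 9B 85.
Leading byte 0xE1 = 11100001 matches 1110xxxx → 3-byte sequence.
Byte 1: 0xE1 = 11100001, payload 0001 (4 bits).
Byte 2: 0x9B = 10011011 (10xxxxxx ✓), payload 011011.
Byte 3: 0x85 = 10000101 (10xxxxxx ✓), payload 000101.
Concatenate: 0001011011000101 = 0x16C5 (16 bits → U+16C5).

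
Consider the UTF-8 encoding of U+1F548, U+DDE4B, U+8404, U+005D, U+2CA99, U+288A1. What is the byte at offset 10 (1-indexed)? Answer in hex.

0x90

1-indexed offset 10 is 0-indexed offset 9.
U+1F548 → 4-byte form F0 9F 95 88 at offsets 0–3.
U+DDE4B → 4-byte form F3 9D B9 8B at offsets 4–7.
U+8404 → 3-byte form E8 90 84 at offsets 8–10.
Offset 9 falls in char 3's range; it's byte 2 of E8 90 84 = 0x90.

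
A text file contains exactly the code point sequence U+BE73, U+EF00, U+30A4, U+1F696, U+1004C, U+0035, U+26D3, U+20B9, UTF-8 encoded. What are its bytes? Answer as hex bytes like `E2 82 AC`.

U+BE73: 3-byte form → EB B9 B3.
U+EF00: 3-byte form → EE BC 80.
U+30A4: 3-byte form → E3 82 A4.
U+1F696: 4-byte form → F0 9F 9A 96.
U+1004C: 4-byte form → F0 90 81 8C.
U+0035: 1-byte form → 35.
U+26D3: 3-byte form → E2 9B 93.
U+20B9: 3-byte form → E2 82 B9.
Concatenated (24 bytes): EB B9 B3 EE BC 80 E3 82 A4 F0 9F 9A 96 F0 90 81 8C 35 E2 9B 93 E2 82 B9.

EB B9 B3 EE BC 80 E3 82 A4 F0 9F 9A 96 F0 90 81 8C 35 E2 9B 93 E2 82 B9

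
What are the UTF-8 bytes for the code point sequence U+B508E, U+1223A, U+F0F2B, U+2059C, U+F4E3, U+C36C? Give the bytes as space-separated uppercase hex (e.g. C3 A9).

F2 B5 82 8E F0 92 88 BA F3 B0 BC AB F0 A0 96 9C EF 93 A3 EC 8D AC

U+B508E: 4-byte form → F2 B5 82 8E.
U+1223A: 4-byte form → F0 92 88 BA.
U+F0F2B: 4-byte form → F3 B0 BC AB.
U+2059C: 4-byte form → F0 A0 96 9C.
U+F4E3: 3-byte form → EF 93 A3.
U+C36C: 3-byte form → EC 8D AC.
Concatenated (22 bytes): F2 B5 82 8E F0 92 88 BA F3 B0 BC AB F0 A0 96 9C EF 93 A3 EC 8D AC.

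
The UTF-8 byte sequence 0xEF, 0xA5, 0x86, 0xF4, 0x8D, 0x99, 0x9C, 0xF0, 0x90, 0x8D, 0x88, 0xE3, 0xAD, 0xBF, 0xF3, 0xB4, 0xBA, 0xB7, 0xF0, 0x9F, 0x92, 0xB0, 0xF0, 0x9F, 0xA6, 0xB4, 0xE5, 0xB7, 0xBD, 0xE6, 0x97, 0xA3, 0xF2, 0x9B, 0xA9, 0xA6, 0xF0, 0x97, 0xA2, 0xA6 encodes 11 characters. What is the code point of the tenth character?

Offset 0: leading byte 0xEF = 11101111 → 3-byte char #1 = EF A5 86.
Offset 3: leading byte 0xF4 = 11110100 → 4-byte char #2 = F4 8D 99 9C.
Offset 7: leading byte 0xF0 = 11110000 → 4-byte char #3 = F0 90 8D 88.
Offset 11: leading byte 0xE3 = 11100011 → 3-byte char #4 = E3 AD BF.
Offset 14: leading byte 0xF3 = 11110011 → 4-byte char #5 = F3 B4 BA B7.
Offset 18: leading byte 0xF0 = 11110000 → 4-byte char #6 = F0 9F 92 B0.
Offset 22: leading byte 0xF0 = 11110000 → 4-byte char #7 = F0 9F A6 B4.
Offset 26: leading byte 0xE5 = 11100101 → 3-byte char #8 = E5 B7 BD.
Offset 29: leading byte 0xE6 = 11100110 → 3-byte char #9 = E6 97 A3.
Offset 32: leading byte 0xF2 = 11110010 → 4-byte char #10 = F2 9B A9 A6.
Leading byte 0xF2 = 11110010 matches 11110xxx → 4-byte sequence.
Byte 1: 0xF2 = 11110010, payload 010 (3 bits).
Byte 2: 0x9B = 10011011 (10xxxxxx ✓), payload 011011.
Byte 3: 0xA9 = 10101001 (10xxxxxx ✓), payload 101001.
Byte 4: 0xA6 = 10100110 (10xxxxxx ✓), payload 100110.
Concatenate: 010011011101001100110 = 0x9BA66 (21 bits → U+9BA66).

U+9BA66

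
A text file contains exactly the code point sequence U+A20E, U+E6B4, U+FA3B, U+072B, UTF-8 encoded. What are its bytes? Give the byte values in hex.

EA 88 8E EE 9A B4 EF A8 BB DC AB

U+A20E: 3-byte form → EA 88 8E.
U+E6B4: 3-byte form → EE 9A B4.
U+FA3B: 3-byte form → EF A8 BB.
U+072B: 2-byte form → DC AB.
Concatenated (11 bytes): EA 88 8E EE 9A B4 EF A8 BB DC AB.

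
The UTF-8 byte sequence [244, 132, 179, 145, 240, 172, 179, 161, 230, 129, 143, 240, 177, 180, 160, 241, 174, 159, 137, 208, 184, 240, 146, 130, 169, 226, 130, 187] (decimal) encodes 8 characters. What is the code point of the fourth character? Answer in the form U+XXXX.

U+31D20

Offset 0: leading byte 0xF4 = 11110100 → 4-byte char #1 = F4 84 B3 91.
Offset 4: leading byte 0xF0 = 11110000 → 4-byte char #2 = F0 AC B3 A1.
Offset 8: leading byte 0xE6 = 11100110 → 3-byte char #3 = E6 81 8F.
Offset 11: leading byte 0xF0 = 11110000 → 4-byte char #4 = F0 B1 B4 A0.
Leading byte 0xF0 = 11110000 matches 11110xxx → 4-byte sequence.
Byte 1: 0xF0 = 11110000, payload 000 (3 bits).
Byte 2: 0xB1 = 10110001 (10xxxxxx ✓), payload 110001.
Byte 3: 0xB4 = 10110100 (10xxxxxx ✓), payload 110100.
Byte 4: 0xA0 = 10100000 (10xxxxxx ✓), payload 100000.
Concatenate: 000110001110100100000 = 0x31D20 (21 bits → U+31D20).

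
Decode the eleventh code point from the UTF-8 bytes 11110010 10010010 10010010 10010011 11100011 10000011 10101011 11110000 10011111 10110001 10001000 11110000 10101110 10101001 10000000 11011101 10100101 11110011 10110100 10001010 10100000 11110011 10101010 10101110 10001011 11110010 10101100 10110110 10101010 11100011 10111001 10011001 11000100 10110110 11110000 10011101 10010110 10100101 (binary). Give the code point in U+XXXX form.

Offset 0: leading byte 0xF2 = 11110010 → 4-byte char #1 = F2 92 92 93.
Offset 4: leading byte 0xE3 = 11100011 → 3-byte char #2 = E3 83 AB.
Offset 7: leading byte 0xF0 = 11110000 → 4-byte char #3 = F0 9F B1 88.
Offset 11: leading byte 0xF0 = 11110000 → 4-byte char #4 = F0 AE A9 80.
Offset 15: leading byte 0xDD = 11011101 → 2-byte char #5 = DD A5.
Offset 17: leading byte 0xF3 = 11110011 → 4-byte char #6 = F3 B4 8A A0.
Offset 21: leading byte 0xF3 = 11110011 → 4-byte char #7 = F3 AA AE 8B.
Offset 25: leading byte 0xF2 = 11110010 → 4-byte char #8 = F2 AC B6 AA.
Offset 29: leading byte 0xE3 = 11100011 → 3-byte char #9 = E3 B9 99.
Offset 32: leading byte 0xC4 = 11000100 → 2-byte char #10 = C4 B6.
Offset 34: leading byte 0xF0 = 11110000 → 4-byte char #11 = F0 9D 96 A5.
Leading byte 0xF0 = 11110000 matches 11110xxx → 4-byte sequence.
Byte 1: 0xF0 = 11110000, payload 000 (3 bits).
Byte 2: 0x9D = 10011101 (10xxxxxx ✓), payload 011101.
Byte 3: 0x96 = 10010110 (10xxxxxx ✓), payload 010110.
Byte 4: 0xA5 = 10100101 (10xxxxxx ✓), payload 100101.
Concatenate: 000011101010110100101 = 0x1D5A5 (21 bits → U+1D5A5).

U+1D5A5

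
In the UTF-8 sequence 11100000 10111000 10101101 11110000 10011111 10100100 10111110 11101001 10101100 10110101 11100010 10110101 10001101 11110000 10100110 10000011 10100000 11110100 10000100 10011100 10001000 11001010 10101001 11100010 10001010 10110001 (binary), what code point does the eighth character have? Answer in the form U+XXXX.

U+22B1

Offset 0: leading byte 0xE0 = 11100000 → 3-byte char #1 = E0 B8 AD.
Offset 3: leading byte 0xF0 = 11110000 → 4-byte char #2 = F0 9F A4 BE.
Offset 7: leading byte 0xE9 = 11101001 → 3-byte char #3 = E9 AC B5.
Offset 10: leading byte 0xE2 = 11100010 → 3-byte char #4 = E2 B5 8D.
Offset 13: leading byte 0xF0 = 11110000 → 4-byte char #5 = F0 A6 83 A0.
Offset 17: leading byte 0xF4 = 11110100 → 4-byte char #6 = F4 84 9C 88.
Offset 21: leading byte 0xCA = 11001010 → 2-byte char #7 = CA A9.
Offset 23: leading byte 0xE2 = 11100010 → 3-byte char #8 = E2 8A B1.
Leading byte 0xE2 = 11100010 matches 1110xxxx → 3-byte sequence.
Byte 1: 0xE2 = 11100010, payload 0010 (4 bits).
Byte 2: 0x8A = 10001010 (10xxxxxx ✓), payload 001010.
Byte 3: 0xB1 = 10110001 (10xxxxxx ✓), payload 110001.
Concatenate: 0010001010110001 = 0x22B1 (16 bits → U+22B1).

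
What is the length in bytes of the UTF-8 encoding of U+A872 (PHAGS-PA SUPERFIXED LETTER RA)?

U+A872 = 0xA872. UTF-8 uses 1 byte below 0x80, 2 below 0x800, 3 below 0x10000, 4 up to 0x10FFFF. 0xA872 is in U+0800–U+FFFF → 3 bytes.

3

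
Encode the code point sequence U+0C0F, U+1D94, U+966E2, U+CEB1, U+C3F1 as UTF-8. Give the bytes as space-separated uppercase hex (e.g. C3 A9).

E0 B0 8F E1 B6 94 F2 96 9B A2 EC BA B1 EC 8F B1

U+0C0F: 3-byte form → E0 B0 8F.
U+1D94: 3-byte form → E1 B6 94.
U+966E2: 4-byte form → F2 96 9B A2.
U+CEB1: 3-byte form → EC BA B1.
U+C3F1: 3-byte form → EC 8F B1.
Concatenated (16 bytes): E0 B0 8F E1 B6 94 F2 96 9B A2 EC BA B1 EC 8F B1.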